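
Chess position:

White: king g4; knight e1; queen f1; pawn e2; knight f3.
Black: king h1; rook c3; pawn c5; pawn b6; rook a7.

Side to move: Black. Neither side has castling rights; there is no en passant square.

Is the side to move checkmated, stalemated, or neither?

Black to move; black king on h1.
In check: yes, from the white queen on f1.
King squares — g1: attacked by Qf1; g2: attacked by Ne1; h2: attacked by Nf3.
Legal moves for Black: none.
In check with no legal moves → checkmate.

checkmate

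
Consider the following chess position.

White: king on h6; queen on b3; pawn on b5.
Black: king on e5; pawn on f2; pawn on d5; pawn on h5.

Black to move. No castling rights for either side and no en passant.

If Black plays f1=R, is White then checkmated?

no

After f1=R: white king on h6; in check: no.
White is not in check, so this cannot be checkmate.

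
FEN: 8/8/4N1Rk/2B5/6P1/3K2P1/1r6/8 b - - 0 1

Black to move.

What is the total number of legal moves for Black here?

Black to move; king on h6.
In check: yes, from the white rook on g6.
Legal moves: Kh7, Kxg6.
Count: 2.

2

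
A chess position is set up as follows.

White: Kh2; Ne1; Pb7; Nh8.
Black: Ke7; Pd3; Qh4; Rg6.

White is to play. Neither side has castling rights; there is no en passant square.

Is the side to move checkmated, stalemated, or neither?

checkmate

White to move; white king on h2.
In check: yes, from the black queen on h4.
King squares — g1: attacked by Rg6; h1: attacked by Qh4; g2: attacked by Rg6; g3: attacked by Qh4; h3: attacked by Qh4.
Legal moves for White: none.
In check with no legal moves → checkmate.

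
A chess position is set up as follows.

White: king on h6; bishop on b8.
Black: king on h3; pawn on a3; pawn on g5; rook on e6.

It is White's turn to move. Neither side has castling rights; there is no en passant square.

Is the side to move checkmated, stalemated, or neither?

neither

White to move; white king on h6.
In check: yes, from the black rook on e6.
Legal moves for White: Kh7, Kg7, Kh5, Kxg5.
White is in check but has 4 legal moves → neither.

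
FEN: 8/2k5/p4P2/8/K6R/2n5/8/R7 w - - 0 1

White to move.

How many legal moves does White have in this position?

White to move; king on a4.
In check: yes, from the black knight on c3.
Legal moves: Ka5, Kb4, Kb3, Ka3.
Count: 4.

4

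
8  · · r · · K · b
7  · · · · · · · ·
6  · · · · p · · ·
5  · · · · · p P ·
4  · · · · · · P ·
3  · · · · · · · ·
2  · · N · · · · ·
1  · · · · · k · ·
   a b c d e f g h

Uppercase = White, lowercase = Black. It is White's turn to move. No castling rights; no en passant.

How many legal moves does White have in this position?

2

White to move; king on f8.
In check: yes, from the black rook on c8.
Legal moves: Kf7, Ke7.
Count: 2.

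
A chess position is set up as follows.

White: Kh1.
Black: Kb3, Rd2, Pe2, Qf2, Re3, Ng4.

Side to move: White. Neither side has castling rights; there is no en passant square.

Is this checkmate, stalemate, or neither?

White to move; white king on h1.
In check: no.
King squares — g1: attacked by Qf2; g2: attacked by Qf2; h2: attacked by Qf2.
Legal moves for White: none.
Not in check and no legal moves → stalemate.

stalemate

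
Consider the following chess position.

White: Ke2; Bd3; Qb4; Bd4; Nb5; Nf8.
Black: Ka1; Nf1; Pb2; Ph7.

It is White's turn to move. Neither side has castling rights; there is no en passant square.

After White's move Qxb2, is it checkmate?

After Qxb2: black king on a1; in check: yes, from the white queen on b2.
King squares — b1: attacked by Qb2; a2: attacked by Qb2; b2: attacked by Bd4.
Black has no legal moves → checkmate.

yes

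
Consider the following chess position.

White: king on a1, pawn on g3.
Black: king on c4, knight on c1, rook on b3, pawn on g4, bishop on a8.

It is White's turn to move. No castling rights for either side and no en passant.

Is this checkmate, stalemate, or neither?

stalemate

White to move; white king on a1.
In check: no.
King squares — b1: attacked by Rb3; a2: attacked by Nc1; b2: attacked by Rb3.
Legal moves for White: none.
Not in check and no legal moves → stalemate.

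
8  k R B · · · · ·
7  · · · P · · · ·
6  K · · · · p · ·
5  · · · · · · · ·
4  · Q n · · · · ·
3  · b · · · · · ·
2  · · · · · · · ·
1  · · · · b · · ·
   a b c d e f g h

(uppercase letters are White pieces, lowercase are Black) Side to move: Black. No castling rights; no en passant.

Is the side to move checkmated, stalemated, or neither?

checkmate

Black to move; black king on a8.
In check: yes, from the white rook on b8.
King squares — a7: attacked by Ka6; b7: attacked by Qb4; b8: attacked by Qb4.
Legal moves for Black: none.
In check with no legal moves → checkmate.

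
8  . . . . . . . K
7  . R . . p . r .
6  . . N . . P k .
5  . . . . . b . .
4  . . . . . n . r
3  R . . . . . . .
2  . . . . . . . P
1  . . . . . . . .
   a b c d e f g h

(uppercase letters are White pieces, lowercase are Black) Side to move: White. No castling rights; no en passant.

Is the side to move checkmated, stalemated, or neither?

White to move; white king on h8.
In check: yes, from the black rook on h4.
King squares — g7: attacked by Kg6; h7: attacked by Rh4; g8: attacked by Rg7.
Legal moves for White: none.
In check with no legal moves → checkmate.

checkmate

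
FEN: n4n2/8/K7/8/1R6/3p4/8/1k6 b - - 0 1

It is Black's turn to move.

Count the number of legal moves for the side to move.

4

Black to move; king on b1.
In check: yes, from the white rook on b4.
Legal moves: Kc2, Ka2, Kc1, Ka1.
Count: 4.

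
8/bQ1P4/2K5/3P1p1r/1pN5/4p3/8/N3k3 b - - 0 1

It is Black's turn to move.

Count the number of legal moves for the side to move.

19

Black to move; king on e1.
In check: no.
Legal moves: Bb8, Bb6, Bc5, Bd4, Rh8, Rh7, Rh6+, Rg5, Rh4, Rh3, Rh2, Rh1, Kf2, Ke2, Kf1, Kd1, f4, b3, e2.
Count: 19.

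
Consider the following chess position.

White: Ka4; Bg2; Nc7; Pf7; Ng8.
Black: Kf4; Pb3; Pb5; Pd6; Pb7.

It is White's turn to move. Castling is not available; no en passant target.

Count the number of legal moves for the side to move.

White to move; king on a4.
In check: yes, from the black pawn on b5.
Legal moves: Kxb5, Ka5, Kb4, Kxb3, Ka3, Nxb5.
Count: 6.

6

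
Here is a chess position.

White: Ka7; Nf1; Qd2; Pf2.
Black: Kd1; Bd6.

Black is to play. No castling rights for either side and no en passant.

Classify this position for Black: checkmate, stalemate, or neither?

Black to move; black king on d1.
In check: yes, from the white queen on d2.
King squares — c1: attacked by Qd2; e1: attacked by Qd2; c2: attacked by Qd2; d2: attacked by Nf1; e2: attacked by Qd2.
Legal moves for Black: none.
In check with no legal moves → checkmate.

checkmate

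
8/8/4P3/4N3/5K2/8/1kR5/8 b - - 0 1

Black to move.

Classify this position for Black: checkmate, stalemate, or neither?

Black to move; black king on b2.
In check: yes, from the white rook on c2.
King squares — a1: available; b1: available; c1: attacked by Rc2; a2: attacked by Rc2; c2: available; a3: available; b3: available; c3: attacked by Rc2.
Legal moves for Black: Kb3, Ka3, Kxc2, Kb1, Ka1.
Black is in check but has 5 legal moves → neither.

neither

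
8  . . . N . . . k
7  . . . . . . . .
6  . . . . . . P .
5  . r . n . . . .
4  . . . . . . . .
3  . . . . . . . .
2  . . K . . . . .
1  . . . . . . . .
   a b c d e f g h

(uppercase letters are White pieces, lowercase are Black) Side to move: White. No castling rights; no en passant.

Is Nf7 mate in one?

After Nf7: black king on h8; in check: yes, from the white knight on f7.
Black has 2 legal replies: Kg8, Kg7.
In check but a legal move exists → not checkmate.

no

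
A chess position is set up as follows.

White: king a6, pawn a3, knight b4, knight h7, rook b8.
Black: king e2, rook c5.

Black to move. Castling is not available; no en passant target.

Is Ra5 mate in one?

After Ra5: white king on a6; in check: yes, from the black rook on a5.
White has 3 legal replies: Kb7, Kb6, Kxa5.
In check but a legal move exists → not checkmate.

no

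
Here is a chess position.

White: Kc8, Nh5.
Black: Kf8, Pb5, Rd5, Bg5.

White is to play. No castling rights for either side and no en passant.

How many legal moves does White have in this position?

7

White to move; king on c8.
In check: no.
Legal moves: Kb8, Kc7, Kb7, Ng7, Nf6, Nf4, Ng3.
Count: 7.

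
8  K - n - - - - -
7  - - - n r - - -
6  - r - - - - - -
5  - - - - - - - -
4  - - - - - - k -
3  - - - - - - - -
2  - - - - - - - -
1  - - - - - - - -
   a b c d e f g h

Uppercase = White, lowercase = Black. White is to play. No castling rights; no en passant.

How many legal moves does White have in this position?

0

White to move; king on a8.
In check: no.
Legal moves: none.
Count: 0.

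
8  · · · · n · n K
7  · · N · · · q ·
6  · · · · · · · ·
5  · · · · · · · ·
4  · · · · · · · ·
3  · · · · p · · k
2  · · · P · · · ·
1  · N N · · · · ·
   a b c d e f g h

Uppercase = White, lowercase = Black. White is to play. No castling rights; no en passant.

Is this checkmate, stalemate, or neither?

checkmate

White to move; white king on h8.
In check: yes, from the black queen on g7.
King squares — g7: attacked by Ne8; h7: attacked by Qg7; g8: attacked by Qg7.
Legal moves for White: none.
In check with no legal moves → checkmate.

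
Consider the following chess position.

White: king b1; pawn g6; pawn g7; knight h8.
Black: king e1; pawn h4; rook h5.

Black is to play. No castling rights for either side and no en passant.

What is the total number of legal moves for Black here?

Black to move; king on e1.
In check: no.
Legal moves: Rxh8, Rh7, Rh6, Rg5, Rf5, Re5, Rd5, Rc5, Rb5+, Ra5, Kf2, Ke2, Kd2, Kf1, Kd1, h3.
Count: 16.

16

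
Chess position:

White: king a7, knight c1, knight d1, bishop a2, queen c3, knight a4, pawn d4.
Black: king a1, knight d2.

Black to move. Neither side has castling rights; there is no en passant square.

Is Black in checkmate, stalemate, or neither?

Black to move; black king on a1.
In check: yes, from the white queen on c3.
King squares — b1: attacked by Ba2; a2: attacked by Nc1; b2: attacked by Nd1.
Legal moves for Black: none.
In check with no legal moves → checkmate.

checkmate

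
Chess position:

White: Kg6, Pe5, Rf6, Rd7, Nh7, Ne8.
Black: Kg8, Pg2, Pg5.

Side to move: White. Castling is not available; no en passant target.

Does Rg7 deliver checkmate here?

no

After Rg7: black king on g8; in check: yes, from the white rook on g7.
Black has 1 legal reply: Kh8.
In check but a legal move exists → not checkmate.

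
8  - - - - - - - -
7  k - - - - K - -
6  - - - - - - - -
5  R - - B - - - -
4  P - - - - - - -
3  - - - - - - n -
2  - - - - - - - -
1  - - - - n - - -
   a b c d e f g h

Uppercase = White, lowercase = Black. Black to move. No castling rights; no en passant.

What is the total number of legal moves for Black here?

Black to move; king on a7.
In check: yes, from the white rook on a5.
Legal moves: Kb8, Kb6.
Count: 2.

2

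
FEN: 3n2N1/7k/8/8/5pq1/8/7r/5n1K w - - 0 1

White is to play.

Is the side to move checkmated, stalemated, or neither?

White to move; white king on h1.
In check: yes, from the black rook on h2.
King squares — g1: attacked by Qg4; g2: attacked by Rh2; h2: attacked by Nf1.
Legal moves for White: none.
In check with no legal moves → checkmate.

checkmate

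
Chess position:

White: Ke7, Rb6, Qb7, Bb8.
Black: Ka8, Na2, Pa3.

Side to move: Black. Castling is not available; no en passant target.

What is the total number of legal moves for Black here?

Black to move; king on a8.
In check: yes, from the white queen on b7.
Legal moves: none.
Count: 0.

0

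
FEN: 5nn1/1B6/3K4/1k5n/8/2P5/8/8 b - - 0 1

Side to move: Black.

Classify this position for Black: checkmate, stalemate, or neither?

Black to move; black king on b5.
In check: no.
Legal moves for Black: Ne7, Nh6, Ngf6, Nh7, Nd7, Ng6, Ne6, Ng7, Nhf6, Nf4, Ng3, Kb6, Ka5, Kc4, Ka4.
Black has 15 legal moves and is not in check → neither.

neither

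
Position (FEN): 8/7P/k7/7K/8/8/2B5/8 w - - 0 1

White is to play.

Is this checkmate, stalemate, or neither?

White to move; white king on h5.
In check: no.
Legal moves for White: Kh6, Kg6, Kg5, Kh4, Kg4, Bg6, Bf5, Be4, Ba4, Bd3+, Bb3, Bd1, Bb1, h8=Q, h8=R, h8=B, h8=N.
White has 17 legal moves and is not in check → neither.

neither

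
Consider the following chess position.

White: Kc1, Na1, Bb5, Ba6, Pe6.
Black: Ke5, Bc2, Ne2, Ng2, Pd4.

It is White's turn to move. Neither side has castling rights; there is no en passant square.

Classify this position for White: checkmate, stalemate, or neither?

White to move; white king on c1.
In check: yes, from the black knight on e2.
Legal moves for White: Kd2, Kxc2, Kb2, Bxe2.
White is in check but has 4 legal moves → neither.

neither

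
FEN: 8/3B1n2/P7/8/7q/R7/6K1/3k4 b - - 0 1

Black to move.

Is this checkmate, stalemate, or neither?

neither

Black to move; black king on d1.
In check: no.
Legal moves for Black include: Nh8, Nd8, Nh6, Nd6, Ng5, Ne5, Qh8, Qd8, Qh7, Qe7, Qh6, Qf6, Qh5, Qg5+, Qg4+, Qf4, Qe4+, Qd4, ... (list truncated; more exist).
Black has legal moves and is not in check → neither.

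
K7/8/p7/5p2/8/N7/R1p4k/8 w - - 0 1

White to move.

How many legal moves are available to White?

10

White to move; king on a8.
In check: no.
Legal moves: Kb8, Kb7, Ka7, Nb5, Nc4, Nxc2, Nb1, Rxc2+, Rb2, Ra1.
Count: 10.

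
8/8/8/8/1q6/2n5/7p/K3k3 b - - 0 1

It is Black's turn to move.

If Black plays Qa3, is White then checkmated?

After Qa3: white king on a1; in check: yes, from the black queen on a3.
King squares — b1: attacked by Nc3; a2: attacked by Qa3; b2: attacked by Qa3.
White has no legal moves → checkmate.

yes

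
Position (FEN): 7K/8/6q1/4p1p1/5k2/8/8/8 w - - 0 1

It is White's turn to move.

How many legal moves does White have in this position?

White to move; king on h8.
In check: no.
Legal moves: none.
Count: 0.

0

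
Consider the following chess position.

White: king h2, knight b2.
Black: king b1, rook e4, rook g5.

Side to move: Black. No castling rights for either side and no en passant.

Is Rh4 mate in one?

yes

After Rh4: white king on h2; in check: yes, from the black rook on h4.
King squares — g1: attacked by Rg5; h1: attacked by Rh4; g2: attacked by Rg5; g3: attacked by Rg5; h3: attacked by Rh4.
White has no legal moves → checkmate.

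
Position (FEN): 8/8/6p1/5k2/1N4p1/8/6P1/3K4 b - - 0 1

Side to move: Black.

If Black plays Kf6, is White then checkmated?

no

After Kf6: white king on d1; in check: no.
White is not in check, so this cannot be checkmate.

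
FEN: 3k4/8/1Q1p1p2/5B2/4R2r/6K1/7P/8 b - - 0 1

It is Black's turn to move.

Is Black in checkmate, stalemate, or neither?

checkmate

Black to move; black king on d8.
In check: yes, from the white queen on b6.
King squares — c7: attacked by Qb6; d7: attacked by Bf5; e7: attacked by Re4; c8: attacked by Bf5; e8: attacked by Re4.
Legal moves for Black: none.
In check with no legal moves → checkmate.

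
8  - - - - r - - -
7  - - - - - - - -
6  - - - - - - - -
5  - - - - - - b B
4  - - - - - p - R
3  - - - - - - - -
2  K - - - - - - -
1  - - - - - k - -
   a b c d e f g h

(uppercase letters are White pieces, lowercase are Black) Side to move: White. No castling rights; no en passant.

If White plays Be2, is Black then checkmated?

no

After Be2: black king on f1; in check: yes, from the white bishop on e2.
Black has 6 legal replies: Kg2, Kf2, Kxe2, Kg1, Ke1, Rxe2+.
In check but a legal move exists → not checkmate.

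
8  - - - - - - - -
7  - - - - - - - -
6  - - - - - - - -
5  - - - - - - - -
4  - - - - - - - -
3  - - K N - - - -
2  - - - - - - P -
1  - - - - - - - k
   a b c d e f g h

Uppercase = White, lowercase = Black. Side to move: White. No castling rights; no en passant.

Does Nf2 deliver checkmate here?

no

After Nf2: black king on h1; in check: yes, from the white knight on f2.
Black has 3 legal replies: Kh2, Kxg2, Kg1.
In check but a legal move exists → not checkmate.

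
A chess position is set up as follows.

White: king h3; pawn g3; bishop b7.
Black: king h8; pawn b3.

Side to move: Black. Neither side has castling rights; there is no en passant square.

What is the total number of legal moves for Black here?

Black to move; king on h8.
In check: no.
Legal moves: Kg8, Kh7, Kg7, b2.
Count: 4.

4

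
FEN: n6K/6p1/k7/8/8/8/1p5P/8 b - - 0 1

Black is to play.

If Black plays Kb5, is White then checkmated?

After Kb5: white king on h8; in check: no.
White is not in check, so this cannot be checkmate.

no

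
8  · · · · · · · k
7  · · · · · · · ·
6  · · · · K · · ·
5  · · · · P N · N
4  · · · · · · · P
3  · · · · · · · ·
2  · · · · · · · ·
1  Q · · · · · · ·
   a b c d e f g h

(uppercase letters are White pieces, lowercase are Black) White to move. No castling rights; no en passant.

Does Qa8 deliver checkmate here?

After Qa8: black king on h8; in check: yes, from the white queen on a8.
Black has 1 legal reply: Kh7.
In check but a legal move exists → not checkmate.

no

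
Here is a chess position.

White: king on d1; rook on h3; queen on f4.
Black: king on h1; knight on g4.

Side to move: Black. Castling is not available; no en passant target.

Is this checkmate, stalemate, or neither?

neither

Black to move; black king on h1.
In check: yes, from the white rook on h3.
Legal moves for Black: Kg2, Kg1, Nh2.
Black is in check but has 3 legal moves → neither.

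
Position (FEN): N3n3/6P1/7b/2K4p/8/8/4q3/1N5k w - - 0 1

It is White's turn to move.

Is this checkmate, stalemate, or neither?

neither

White to move; white king on c5.
In check: no.
Legal moves for White: Nc7, Nb6, Kc6, Kb6, Kd5, Kd4, Kb4, Nc3, Na3, Nd2, g8=Q, g8=R, g8=B, g8=N.
White has 14 legal moves and is not in check → neither.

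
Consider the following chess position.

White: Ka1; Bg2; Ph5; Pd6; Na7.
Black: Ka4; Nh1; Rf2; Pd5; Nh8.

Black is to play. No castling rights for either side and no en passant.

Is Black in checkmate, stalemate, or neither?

neither

Black to move; black king on a4.
In check: no.
Legal moves for Black include: Nf7, Ng6, Ka5, Kb4, Kb3, Ka3, Rf8, Rf7, Rf6, Rf5, Rf4, Rf3, Rxg2, Re2, Rd2, Rc2, Rb2, Ra2+, ... (list truncated; more exist).
Black has legal moves and is not in check → neither.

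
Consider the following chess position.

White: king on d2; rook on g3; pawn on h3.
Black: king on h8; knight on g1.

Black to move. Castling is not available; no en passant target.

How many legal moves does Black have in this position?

4

Black to move; king on h8.
In check: no.
Legal moves: Kh7, Nxh3, Nf3+, Ne2.
Count: 4.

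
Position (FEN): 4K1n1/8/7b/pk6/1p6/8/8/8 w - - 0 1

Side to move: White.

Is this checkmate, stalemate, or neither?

White to move; white king on e8.
In check: no.
Legal moves for White: Kd8, Kf7, Kd7.
White has 3 legal moves and is not in check → neither.

neither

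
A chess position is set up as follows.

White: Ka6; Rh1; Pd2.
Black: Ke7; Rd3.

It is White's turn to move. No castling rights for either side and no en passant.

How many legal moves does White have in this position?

White to move; king on a6.
In check: no.
Legal moves: Kb7, Ka7, Kb6, Kb5, Ka5, Rh8, Rh7+, Rh6, Rh5, Rh4, Rh3, Rh2, Rg1, Rf1, Re1+, Rd1, Rc1, Rb1, Ra1.
Count: 19.

19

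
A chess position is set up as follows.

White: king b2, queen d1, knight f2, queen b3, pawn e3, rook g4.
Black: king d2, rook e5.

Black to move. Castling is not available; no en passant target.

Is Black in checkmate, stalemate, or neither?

Black to move; black king on d2.
In check: yes, from the white queen on d1.
King squares — c1: attacked by Qd1; d1: attacked by Nf2; e1: attacked by Qd1; c2: attacked by Qd1; e2: attacked by Qd1; c3: attacked by Kb2; d3: attacked by Qd1; e3: attacked by Qb3.
Legal moves for Black: none.
In check with no legal moves → checkmate.

checkmate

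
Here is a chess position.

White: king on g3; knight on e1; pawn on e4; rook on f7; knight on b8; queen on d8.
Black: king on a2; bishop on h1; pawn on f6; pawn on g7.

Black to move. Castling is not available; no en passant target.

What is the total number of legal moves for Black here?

11

Black to move; king on a2.
In check: no.
Legal moves: Kb3, Ka3, Kb2, Kb1, Ka1, Bxe4, Bf3, Bg2, g6, f5, g5.
Count: 11.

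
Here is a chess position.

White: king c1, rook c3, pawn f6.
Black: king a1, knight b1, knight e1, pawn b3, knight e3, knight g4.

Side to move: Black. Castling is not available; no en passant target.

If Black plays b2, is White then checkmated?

yes

After b2: white king on c1; in check: yes, from the black pawn on b2.
King squares — b1: attacked by Ka1; d1: attacked by Ne3; b2: attacked by Ka1; c2: attacked by Ne1; d2: attacked by Nb1.
White has no legal moves → checkmate.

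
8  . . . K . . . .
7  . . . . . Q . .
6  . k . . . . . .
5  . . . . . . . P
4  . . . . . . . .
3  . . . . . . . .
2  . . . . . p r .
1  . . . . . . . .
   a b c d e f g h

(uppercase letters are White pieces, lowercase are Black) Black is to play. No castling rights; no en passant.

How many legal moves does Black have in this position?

Black to move; king on b6.
In check: no.
Legal moves: Kc6, Ka6, Kc5, Kb5, Ka5, Rg8+, Rg7, Rg6, Rg5, Rg4, Rg3, Rh2, Rg1, f1=Q, f1=R, f1=B, f1=N.
Count: 17.

17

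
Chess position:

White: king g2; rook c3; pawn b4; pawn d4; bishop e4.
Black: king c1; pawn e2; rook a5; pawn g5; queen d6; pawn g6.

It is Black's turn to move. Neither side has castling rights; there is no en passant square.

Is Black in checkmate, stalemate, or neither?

Black to move; black king on c1.
In check: yes, from the white rook on c3.
King squares — b1: attacked by Be4; d1: available; b2: available; c2: attacked by Rc3; d2: available.
Legal moves for Black: Kd2, Kb2, Kd1.
Black is in check but has 3 legal moves → neither.

neither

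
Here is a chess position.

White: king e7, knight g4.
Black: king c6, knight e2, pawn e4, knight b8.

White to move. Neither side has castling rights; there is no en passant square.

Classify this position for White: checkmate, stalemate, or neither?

White to move; white king on e7.
In check: no.
Legal moves for White: Kf8, Ke8, Kd8, Kf7, Kf6, Ke6, Nh6, Nf6, Ne5+, Ne3, Nh2, Nf2.
White has 12 legal moves and is not in check → neither.

neither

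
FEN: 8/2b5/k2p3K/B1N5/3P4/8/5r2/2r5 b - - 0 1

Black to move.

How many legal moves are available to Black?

5

Black to move; king on a6.
In check: yes, from the white knight on c5.
Legal moves: Ka7, Kb5, Kxa5, Rxc5, dxc5.
Count: 5.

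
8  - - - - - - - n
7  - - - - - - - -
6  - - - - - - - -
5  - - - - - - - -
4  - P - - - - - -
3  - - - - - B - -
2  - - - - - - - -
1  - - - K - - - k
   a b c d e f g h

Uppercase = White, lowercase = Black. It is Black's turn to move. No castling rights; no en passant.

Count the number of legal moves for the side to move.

2

Black to move; king on h1.
In check: yes, from the white bishop on f3.
Legal moves: Kh2, Kg1.
Count: 2.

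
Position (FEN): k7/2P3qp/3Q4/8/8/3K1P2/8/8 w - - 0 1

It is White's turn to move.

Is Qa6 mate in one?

After Qa6: black king on a8; in check: yes, from the white queen on a6.
King squares — a7: attacked by Qa6; b7: attacked by Qa6; b8: attacked by Pc7.
Black has no legal moves → checkmate.

yes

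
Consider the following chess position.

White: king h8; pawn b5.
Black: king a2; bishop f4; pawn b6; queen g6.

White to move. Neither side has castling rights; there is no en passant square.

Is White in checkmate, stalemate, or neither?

stalemate

White to move; white king on h8.
In check: no.
King squares — g7: attacked by Qg6; h7: attacked by Qg6; g8: attacked by Qg6.
Legal moves for White: none.
Not in check and no legal moves → stalemate.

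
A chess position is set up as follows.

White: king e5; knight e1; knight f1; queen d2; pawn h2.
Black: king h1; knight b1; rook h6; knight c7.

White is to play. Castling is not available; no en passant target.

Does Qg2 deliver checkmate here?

After Qg2: black king on h1; in check: yes, from the white queen on g2.
King squares — g1: attacked by Qg2; g2: attacked by Ne1; h2: attacked by Nf1.
Black has no legal moves → checkmate.

yes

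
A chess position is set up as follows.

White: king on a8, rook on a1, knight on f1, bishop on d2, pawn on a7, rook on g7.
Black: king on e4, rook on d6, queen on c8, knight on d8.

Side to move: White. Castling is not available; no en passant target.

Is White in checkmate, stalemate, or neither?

checkmate

White to move; white king on a8.
In check: yes, from the black queen on c8.
King squares — a7: own pawn; b7: attacked by Qc8; b8: attacked by Qc8.
Legal moves for White: none.
In check with no legal moves → checkmate.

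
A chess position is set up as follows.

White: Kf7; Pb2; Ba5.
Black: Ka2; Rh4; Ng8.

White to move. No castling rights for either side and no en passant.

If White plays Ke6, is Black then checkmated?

no

After Ke6: black king on a2; in check: no.
Black is not in check, so this cannot be checkmate.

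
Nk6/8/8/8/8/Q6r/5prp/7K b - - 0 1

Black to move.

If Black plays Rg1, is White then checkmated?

yes

After Rg1: white king on h1; in check: yes, from the black rook on g1.
King squares — g1: attacked by Pf2; g2: attacked by Rg1; h2: attacked by Rh3.
White has no legal moves → checkmate.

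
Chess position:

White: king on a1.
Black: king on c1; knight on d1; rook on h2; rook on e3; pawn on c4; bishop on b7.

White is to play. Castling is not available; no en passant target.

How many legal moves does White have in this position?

0

White to move; king on a1.
In check: no.
Legal moves: none.
Count: 0.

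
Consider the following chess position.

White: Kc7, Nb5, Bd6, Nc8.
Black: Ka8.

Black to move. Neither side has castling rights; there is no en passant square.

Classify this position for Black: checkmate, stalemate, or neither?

Black to move; black king on a8.
In check: no.
King squares — a7: attacked by Nb5; b7: attacked by Kc7; b8: attacked by Kc7.
Legal moves for Black: none.
Not in check and no legal moves → stalemate.

stalemate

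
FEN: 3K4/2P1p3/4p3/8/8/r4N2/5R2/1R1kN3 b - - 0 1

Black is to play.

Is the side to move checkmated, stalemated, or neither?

Black to move; black king on d1.
In check: yes, from the white rook on b1.
King squares — c1: attacked by Rb1; e1: attacked by Rb1; c2: attacked by Ne1; d2: attacked by Rf2; e2: attacked by Rf2.
Legal moves for Black: none.
In check with no legal moves → checkmate.

checkmate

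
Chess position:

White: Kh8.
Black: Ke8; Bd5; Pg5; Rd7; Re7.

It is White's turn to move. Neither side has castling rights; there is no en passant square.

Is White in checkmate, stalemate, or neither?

stalemate

White to move; white king on h8.
In check: no.
King squares — g7: attacked by Re7; h7: attacked by Re7; g8: attacked by Bd5.
Legal moves for White: none.
Not in check and no legal moves → stalemate.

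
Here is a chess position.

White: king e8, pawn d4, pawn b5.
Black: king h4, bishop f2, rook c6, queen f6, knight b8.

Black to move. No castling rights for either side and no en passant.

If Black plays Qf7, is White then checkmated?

After Qf7: white king on e8; in check: yes, from the black queen on f7.
White has 2 legal replies: Kd8, Kxf7.
In check but a legal move exists → not checkmate.

no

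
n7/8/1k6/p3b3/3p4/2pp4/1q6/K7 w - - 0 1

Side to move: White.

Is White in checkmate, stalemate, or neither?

checkmate

White to move; white king on a1.
In check: yes, from the black queen on b2.
King squares — b1: attacked by Qb2; a2: attacked by Qb2; b2: attacked by Pc3.
Legal moves for White: none.
In check with no legal moves → checkmate.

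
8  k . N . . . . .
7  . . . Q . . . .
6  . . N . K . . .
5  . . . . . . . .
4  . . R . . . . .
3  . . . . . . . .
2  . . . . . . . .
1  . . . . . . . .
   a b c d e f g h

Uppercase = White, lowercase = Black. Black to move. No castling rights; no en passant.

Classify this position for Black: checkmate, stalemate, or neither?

Black to move; black king on a8.
In check: no.
King squares — a7: attacked by Nc6; b7: attacked by Qd7; b8: attacked by Nc6.
Legal moves for Black: none.
Not in check and no legal moves → stalemate.

stalemate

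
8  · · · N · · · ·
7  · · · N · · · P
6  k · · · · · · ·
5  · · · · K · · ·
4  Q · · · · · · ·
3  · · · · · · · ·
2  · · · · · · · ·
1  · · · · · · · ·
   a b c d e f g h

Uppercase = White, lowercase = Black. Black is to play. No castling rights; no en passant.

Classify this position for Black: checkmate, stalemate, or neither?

checkmate

Black to move; black king on a6.
In check: yes, from the white queen on a4.
King squares — a5: attacked by Qa4; b5: attacked by Qa4; b6: attacked by Nd7; a7: attacked by Qa4; b7: attacked by Nd8.
Legal moves for Black: none.
In check with no legal moves → checkmate.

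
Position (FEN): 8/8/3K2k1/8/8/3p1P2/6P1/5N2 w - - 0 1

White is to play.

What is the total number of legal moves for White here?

White to move; king on d6.
In check: no.
Legal moves: Ke7, Kd7, Kc7, Ke6, Kc6, Ke5, Kd5, Kc5, Ng3, Ne3, Nh2, Nd2, f4, g3, g4.
Count: 15.

15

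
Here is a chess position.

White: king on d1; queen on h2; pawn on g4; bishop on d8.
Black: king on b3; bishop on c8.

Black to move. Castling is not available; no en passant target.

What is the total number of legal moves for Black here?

Black to move; king on b3.
In check: no.
Legal moves: Bd7, Bb7, Be6, Ba6, Bf5, Bxg4+, Kc4, Kb4, Ka4, Kc3, Ka3.
Count: 11.

11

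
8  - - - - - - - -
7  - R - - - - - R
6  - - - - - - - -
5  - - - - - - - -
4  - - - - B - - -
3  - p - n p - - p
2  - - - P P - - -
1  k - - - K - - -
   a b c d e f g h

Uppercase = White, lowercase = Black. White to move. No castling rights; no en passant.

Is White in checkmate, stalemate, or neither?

neither

White to move; white king on e1.
In check: yes, from the black knight on d3.
Legal moves for White: Kf1, Kd1, Bxd3, exd3.
White is in check but has 4 legal moves → neither.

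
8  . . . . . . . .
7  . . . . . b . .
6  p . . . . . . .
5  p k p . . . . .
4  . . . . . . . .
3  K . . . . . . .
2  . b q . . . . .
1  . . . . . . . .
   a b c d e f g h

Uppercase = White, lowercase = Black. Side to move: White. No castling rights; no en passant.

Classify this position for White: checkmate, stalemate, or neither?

checkmate

White to move; white king on a3.
In check: yes, from the black bishop on b2.
King squares — a2: attacked by Bf7; b2: attacked by Qc2; b3: attacked by Qc2; a4: attacked by Qc2; b4: attacked by Pa5.
Legal moves for White: none.
In check with no legal moves → checkmate.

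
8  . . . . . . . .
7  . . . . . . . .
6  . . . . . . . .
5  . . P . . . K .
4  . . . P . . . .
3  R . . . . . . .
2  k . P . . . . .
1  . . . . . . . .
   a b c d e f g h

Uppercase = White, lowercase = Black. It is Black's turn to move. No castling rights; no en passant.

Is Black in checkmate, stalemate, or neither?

Black to move; black king on a2.
In check: yes, from the white rook on a3.
King squares — a1: attacked by Ra3; b1: available; b2: available; a3: available; b3: attacked by Pc2.
Legal moves for Black: Kxa3, Kb2, Kb1.
Black is in check but has 3 legal moves → neither.

neither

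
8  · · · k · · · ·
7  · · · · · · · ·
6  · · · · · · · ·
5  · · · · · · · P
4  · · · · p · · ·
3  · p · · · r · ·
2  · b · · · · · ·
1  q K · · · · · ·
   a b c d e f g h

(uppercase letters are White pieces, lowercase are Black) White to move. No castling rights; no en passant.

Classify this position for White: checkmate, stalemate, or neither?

checkmate

White to move; white king on b1.
In check: yes, from the black queen on a1.
King squares — a1: attacked by Bb2; c1: attacked by Qa1; a2: attacked by Qa1; b2: attacked by Qa1; c2: attacked by Pb3.
Legal moves for White: none.
In check with no legal moves → checkmate.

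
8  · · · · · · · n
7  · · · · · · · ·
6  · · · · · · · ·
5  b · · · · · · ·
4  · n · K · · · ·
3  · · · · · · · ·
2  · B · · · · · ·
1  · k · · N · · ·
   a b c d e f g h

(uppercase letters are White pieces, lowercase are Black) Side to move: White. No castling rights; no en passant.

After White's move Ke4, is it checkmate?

no

After Ke4: black king on b1; in check: no.
Black is not in check, so this cannot be checkmate.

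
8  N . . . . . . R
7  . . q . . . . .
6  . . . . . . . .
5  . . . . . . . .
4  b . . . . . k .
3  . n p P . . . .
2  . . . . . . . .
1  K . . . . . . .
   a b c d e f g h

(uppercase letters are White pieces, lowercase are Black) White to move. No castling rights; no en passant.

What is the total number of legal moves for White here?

2

White to move; king on a1.
In check: yes, from the black knight on b3.
Legal moves: Ka2, Kb1.
Count: 2.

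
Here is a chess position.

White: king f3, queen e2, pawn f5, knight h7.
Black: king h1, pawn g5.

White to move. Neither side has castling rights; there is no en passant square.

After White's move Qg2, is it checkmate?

yes

After Qg2: black king on h1; in check: yes, from the white queen on g2.
King squares — g1: attacked by Qg2; g2: attacked by Kf3; h2: attacked by Qg2.
Black has no legal moves → checkmate.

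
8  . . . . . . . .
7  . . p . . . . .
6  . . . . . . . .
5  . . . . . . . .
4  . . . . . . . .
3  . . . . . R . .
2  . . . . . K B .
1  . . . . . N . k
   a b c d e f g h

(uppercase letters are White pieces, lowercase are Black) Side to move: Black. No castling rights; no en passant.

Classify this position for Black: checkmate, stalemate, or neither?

Black to move; black king on h1.
In check: yes, from the white bishop on g2.
King squares — g1: attacked by Kf2; g2: attacked by Kf2; h2: attacked by Nf1.
Legal moves for Black: none.
In check with no legal moves → checkmate.

checkmate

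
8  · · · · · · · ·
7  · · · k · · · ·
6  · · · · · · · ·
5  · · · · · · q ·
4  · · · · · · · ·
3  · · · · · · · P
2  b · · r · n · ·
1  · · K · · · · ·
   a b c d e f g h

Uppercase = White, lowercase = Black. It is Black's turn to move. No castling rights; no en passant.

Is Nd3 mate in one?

yes

After Nd3: white king on c1; in check: yes, from the black knight on d3.
King squares — b1: attacked by Ba2; d1: attacked by Rd2; b2: attacked by Rd2; c2: attacked by Rd2; d2: attacked by Qg5.
White has no legal moves → checkmate.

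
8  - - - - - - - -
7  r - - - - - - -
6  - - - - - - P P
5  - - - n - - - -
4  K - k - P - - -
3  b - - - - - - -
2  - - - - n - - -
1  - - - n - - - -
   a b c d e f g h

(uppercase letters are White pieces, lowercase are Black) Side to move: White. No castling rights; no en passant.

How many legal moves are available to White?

0

White to move; king on a4.
In check: yes, from the black rook on a7.
Legal moves: none.
Count: 0.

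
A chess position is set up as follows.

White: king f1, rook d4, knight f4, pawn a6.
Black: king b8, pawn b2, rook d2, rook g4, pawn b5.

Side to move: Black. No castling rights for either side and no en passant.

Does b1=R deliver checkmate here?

After b1=R: white king on f1; in check: yes, from the black rook on b1.
King squares — e1: attacked by Rb1; g1: attacked by Rb1; e2: attacked by Rd2; f2: attacked by Rd2; g2: attacked by Rd2.
White has no legal moves → checkmate.

yes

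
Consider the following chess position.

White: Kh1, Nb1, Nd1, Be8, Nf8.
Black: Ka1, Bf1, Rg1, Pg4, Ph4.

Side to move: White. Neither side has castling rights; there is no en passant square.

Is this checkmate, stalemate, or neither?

White to move; white king on h1.
In check: yes, from the black rook on g1.
King squares — g1: available; g2: attacked by Bf1; h2: available.
Legal moves for White: Kh2, Kxg1.
White is in check but has 2 legal moves → neither.

neither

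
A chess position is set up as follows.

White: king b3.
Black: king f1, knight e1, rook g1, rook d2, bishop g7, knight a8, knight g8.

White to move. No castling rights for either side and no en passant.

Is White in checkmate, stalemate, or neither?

White to move; white king on b3.
In check: no.
Legal moves for White: Kc4, Kb4, Ka4, Ka3.
White has 4 legal moves and is not in check → neither.

neither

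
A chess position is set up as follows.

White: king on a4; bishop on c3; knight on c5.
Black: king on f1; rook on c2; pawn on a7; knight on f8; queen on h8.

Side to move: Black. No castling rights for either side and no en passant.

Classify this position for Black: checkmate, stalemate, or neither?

neither

Black to move; black king on f1.
In check: no.
Legal moves for Black include: Qg8, Qh7, Qg7, Qh6, Qf6, Qh5, Qe5, Qh4+, Qd4+, Qh3, Qxc3, Qh2, Qh1, Nh7, Nd7, Ng6, Ne6, Rxc3, ... (list truncated; more exist).
Black has legal moves and is not in check → neither.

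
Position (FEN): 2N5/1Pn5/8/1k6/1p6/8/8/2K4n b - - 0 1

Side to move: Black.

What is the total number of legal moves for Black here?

Black to move; king on b5.
In check: no.
Legal moves: Ne8, Na8, Ne6, Na6, Nd5, Kc6, Ka6, Kc5, Ka5, Kc4, Ka4, Ng3, Nf2, b3.
Count: 14.

14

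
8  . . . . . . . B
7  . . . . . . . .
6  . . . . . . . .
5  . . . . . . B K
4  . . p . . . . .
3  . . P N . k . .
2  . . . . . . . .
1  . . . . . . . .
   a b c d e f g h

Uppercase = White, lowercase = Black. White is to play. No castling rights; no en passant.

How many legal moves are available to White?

White to move; king on h5.
In check: no.
Legal moves: Bg7, Bhf6, Be5, Bd4, Kh6, Kg6, Kh4, Bd8, Be7, Bh6, Bgf6, Bh4, Bf4, Be3, Bd2, Bc1, Ne5+, Nc5, Nf4, Nb4, Nf2, Nb2, Ne1+, Nc1.
Count: 24.

24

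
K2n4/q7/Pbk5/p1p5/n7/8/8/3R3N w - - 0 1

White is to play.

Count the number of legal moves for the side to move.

White to move; king on a8.
In check: yes, from the black queen on a7.
Legal moves: none.
Count: 0.

0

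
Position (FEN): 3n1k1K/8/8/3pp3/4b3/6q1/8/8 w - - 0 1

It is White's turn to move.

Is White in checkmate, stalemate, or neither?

White to move; white king on h8.
In check: no.
King squares — g7: attacked by Qg3; h7: attacked by Be4; g8: attacked by Qg3.
Legal moves for White: none.
Not in check and no legal moves → stalemate.

stalemate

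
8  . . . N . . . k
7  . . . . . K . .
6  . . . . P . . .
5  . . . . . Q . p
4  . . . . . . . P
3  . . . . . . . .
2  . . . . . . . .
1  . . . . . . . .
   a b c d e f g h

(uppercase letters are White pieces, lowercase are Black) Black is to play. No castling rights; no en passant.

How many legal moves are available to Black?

Black to move; king on h8.
In check: no.
Legal moves: none.
Count: 0.

0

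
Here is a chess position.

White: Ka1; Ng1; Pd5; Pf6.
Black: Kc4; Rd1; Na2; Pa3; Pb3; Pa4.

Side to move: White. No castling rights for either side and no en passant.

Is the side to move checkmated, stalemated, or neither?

checkmate

White to move; white king on a1.
In check: yes, from the black rook on d1.
King squares — b1: attacked by Rd1; a2: attacked by Pb3; b2: attacked by Pa3.
Legal moves for White: none.
In check with no legal moves → checkmate.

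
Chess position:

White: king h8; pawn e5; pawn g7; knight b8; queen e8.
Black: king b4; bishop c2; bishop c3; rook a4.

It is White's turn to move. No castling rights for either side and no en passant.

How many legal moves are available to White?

22

White to move; king on h8.
In check: no.
Legal moves: Kg8, Qg8, Qf8+, Qd8, Qc8, Qf7, Qe7+, Qd7, Qg6, Qe6, Qc6, Qh5, Qb5+, Qxa4+, Nd7, Nc6+, Na6+, g8=Q, g8=R, g8=B, g8=N, e6.
Count: 22.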